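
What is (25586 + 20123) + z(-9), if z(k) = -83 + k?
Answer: 45617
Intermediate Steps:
(25586 + 20123) + z(-9) = (25586 + 20123) + (-83 - 9) = 45709 - 92 = 45617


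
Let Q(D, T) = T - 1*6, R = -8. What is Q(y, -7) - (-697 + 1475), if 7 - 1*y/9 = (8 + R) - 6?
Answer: -791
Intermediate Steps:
y = 117 (y = 63 - 9*((8 - 8) - 6) = 63 - 9*(0 - 6) = 63 - 9*(-6) = 63 + 54 = 117)
Q(D, T) = -6 + T (Q(D, T) = T - 6 = -6 + T)
Q(y, -7) - (-697 + 1475) = (-6 - 7) - (-697 + 1475) = -13 - 1*778 = -13 - 778 = -791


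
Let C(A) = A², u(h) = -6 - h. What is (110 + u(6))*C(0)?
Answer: 0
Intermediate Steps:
(110 + u(6))*C(0) = (110 + (-6 - 1*6))*0² = (110 + (-6 - 6))*0 = (110 - 12)*0 = 98*0 = 0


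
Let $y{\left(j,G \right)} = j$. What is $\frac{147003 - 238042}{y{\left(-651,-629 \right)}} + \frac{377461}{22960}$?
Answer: $\frac{333711793}{2135280} \approx 156.28$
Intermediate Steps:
$\frac{147003 - 238042}{y{\left(-651,-629 \right)}} + \frac{377461}{22960} = \frac{147003 - 238042}{-651} + \frac{377461}{22960} = \left(-91039\right) \left(- \frac{1}{651}\right) + 377461 \cdot \frac{1}{22960} = \frac{91039}{651} + \frac{53923}{3280} = \frac{333711793}{2135280}$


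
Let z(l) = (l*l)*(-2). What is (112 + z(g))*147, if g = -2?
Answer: 15288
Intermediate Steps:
z(l) = -2*l**2 (z(l) = l**2*(-2) = -2*l**2)
(112 + z(g))*147 = (112 - 2*(-2)**2)*147 = (112 - 2*4)*147 = (112 - 8)*147 = 104*147 = 15288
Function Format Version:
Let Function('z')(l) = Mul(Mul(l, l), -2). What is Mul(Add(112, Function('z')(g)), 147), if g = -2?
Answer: 15288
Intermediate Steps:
Function('z')(l) = Mul(-2, Pow(l, 2)) (Function('z')(l) = Mul(Pow(l, 2), -2) = Mul(-2, Pow(l, 2)))
Mul(Add(112, Function('z')(g)), 147) = Mul(Add(112, Mul(-2, Pow(-2, 2))), 147) = Mul(Add(112, Mul(-2, 4)), 147) = Mul(Add(112, -8), 147) = Mul(104, 147) = 15288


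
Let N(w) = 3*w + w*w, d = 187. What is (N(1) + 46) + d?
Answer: 237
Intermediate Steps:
N(w) = w² + 3*w (N(w) = 3*w + w² = w² + 3*w)
(N(1) + 46) + d = (1*(3 + 1) + 46) + 187 = (1*4 + 46) + 187 = (4 + 46) + 187 = 50 + 187 = 237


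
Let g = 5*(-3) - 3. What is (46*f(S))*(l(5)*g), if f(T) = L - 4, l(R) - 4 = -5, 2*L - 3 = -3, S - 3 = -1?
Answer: -3312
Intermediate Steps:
S = 2 (S = 3 - 1 = 2)
L = 0 (L = 3/2 + (½)*(-3) = 3/2 - 3/2 = 0)
l(R) = -1 (l(R) = 4 - 5 = -1)
f(T) = -4 (f(T) = 0 - 4 = -4)
g = -18 (g = -15 - 3 = -18)
(46*f(S))*(l(5)*g) = (46*(-4))*(-1*(-18)) = -184*18 = -3312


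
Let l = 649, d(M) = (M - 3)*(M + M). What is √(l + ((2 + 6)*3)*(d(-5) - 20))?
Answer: √2089 ≈ 45.706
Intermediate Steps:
d(M) = 2*M*(-3 + M) (d(M) = (-3 + M)*(2*M) = 2*M*(-3 + M))
√(l + ((2 + 6)*3)*(d(-5) - 20)) = √(649 + ((2 + 6)*3)*(2*(-5)*(-3 - 5) - 20)) = √(649 + (8*3)*(2*(-5)*(-8) - 20)) = √(649 + 24*(80 - 20)) = √(649 + 24*60) = √(649 + 1440) = √2089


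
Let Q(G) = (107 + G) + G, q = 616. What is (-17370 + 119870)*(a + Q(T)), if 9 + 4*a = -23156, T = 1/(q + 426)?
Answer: -303553058125/521 ≈ -5.8264e+8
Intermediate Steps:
T = 1/1042 (T = 1/(616 + 426) = 1/1042 ≈ 0.00095969)
a = -23165/4 (a = -9/4 + (¼)*(-23156) = -9/4 - 5789 = -23165/4 ≈ -5791.3)
Q(G) = 107 + 2*G
(-17370 + 119870)*(a + Q(T)) = (-17370 + 119870)*(-23165/4 + (107 + 2*(1/1042))) = 102500*(-23165/4 + (107 + 1/521)) = 102500*(-23165/4 + 55748/521) = 102500*(-11845973/2084) = -303553058125/521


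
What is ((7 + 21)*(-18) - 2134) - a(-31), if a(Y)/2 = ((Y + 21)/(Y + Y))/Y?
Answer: -2535108/961 ≈ -2638.0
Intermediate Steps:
a(Y) = (21 + Y)/Y² (a(Y) = 2*(((Y + 21)/(Y + Y))/Y) = 2*(((21 + Y)/((2*Y)))/Y) = 2*(((21 + Y)*(1/(2*Y)))/Y) = 2*(((21 + Y)/(2*Y))/Y) = 2*((21 + Y)/(2*Y²)) = (21 + Y)/Y²)
((7 + 21)*(-18) - 2134) - a(-31) = ((7 + 21)*(-18) - 2134) - (21 - 31)/(-31)² = (28*(-18) - 2134) - (-10)/961 = (-504 - 2134) - 1*(-10/961) = -2638 + 10/961 = -2535108/961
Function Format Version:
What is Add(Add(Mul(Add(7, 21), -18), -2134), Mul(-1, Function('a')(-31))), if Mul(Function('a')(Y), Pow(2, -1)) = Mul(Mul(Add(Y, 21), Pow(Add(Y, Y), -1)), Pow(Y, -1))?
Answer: Rational(-2535108, 961) ≈ -2638.0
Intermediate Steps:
Function('a')(Y) = Mul(Pow(Y, -2), Add(21, Y)) (Function('a')(Y) = Mul(2, Mul(Mul(Add(Y, 21), Pow(Add(Y, Y), -1)), Pow(Y, -1))) = Mul(2, Mul(Mul(Add(21, Y), Pow(Mul(2, Y), -1)), Pow(Y, -1))) = Mul(2, Mul(Mul(Add(21, Y), Mul(Rational(1, 2), Pow(Y, -1))), Pow(Y, -1))) = Mul(2, Mul(Mul(Rational(1, 2), Pow(Y, -1), Add(21, Y)), Pow(Y, -1))) = Mul(2, Mul(Rational(1, 2), Pow(Y, -2), Add(21, Y))) = Mul(Pow(Y, -2), Add(21, Y)))
Add(Add(Mul(Add(7, 21), -18), -2134), Mul(-1, Function('a')(-31))) = Add(Add(Mul(Add(7, 21), -18), -2134), Mul(-1, Mul(Pow(-31, -2), Add(21, -31)))) = Add(Add(Mul(28, -18), -2134), Mul(-1, Mul(Rational(1, 961), -10))) = Add(Add(-504, -2134), Mul(-1, Rational(-10, 961))) = Add(-2638, Rational(10, 961)) = Rational(-2535108, 961)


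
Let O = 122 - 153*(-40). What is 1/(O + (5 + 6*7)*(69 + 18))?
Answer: 1/10331 ≈ 9.6796e-5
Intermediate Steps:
O = 6242 (O = 122 + 6120 = 6242)
1/(O + (5 + 6*7)*(69 + 18)) = 1/(6242 + (5 + 6*7)*(69 + 18)) = 1/(6242 + (5 + 42)*87) = 1/(6242 + 47*87) = 1/(6242 + 4089) = 1/10331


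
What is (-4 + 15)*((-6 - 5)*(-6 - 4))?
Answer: 1210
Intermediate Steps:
(-4 + 15)*((-6 - 5)*(-6 - 4)) = 11*(-11*(-10)) = 11*110 = 1210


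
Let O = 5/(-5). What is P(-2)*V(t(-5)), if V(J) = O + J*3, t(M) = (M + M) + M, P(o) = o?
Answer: 92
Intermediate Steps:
O = -1 (O = 5*(-⅕) = -1)
t(M) = 3*M (t(M) = 2*M + M = 3*M)
V(J) = -1 + 3*J (V(J) = -1 + J*3 = -1 + 3*J)
P(-2)*V(t(-5)) = -2*(-1 + 3*(3*(-5))) = -2*(-1 + 3*(-15)) = -2*(-1 - 45) = -2*(-46) = 92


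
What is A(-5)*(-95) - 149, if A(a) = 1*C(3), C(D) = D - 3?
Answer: -149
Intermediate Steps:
C(D) = -3 + D
A(a) = 0 (A(a) = 1*(-3 + 3) = 1*0 = 0)
A(-5)*(-95) - 149 = 0*(-95) - 149 = 0 - 149 = -149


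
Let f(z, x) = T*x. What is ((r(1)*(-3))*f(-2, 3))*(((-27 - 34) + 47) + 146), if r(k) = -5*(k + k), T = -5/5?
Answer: -11880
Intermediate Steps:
T = -1 (T = -5*⅕ = -1)
r(k) = -10*k
f(z, x) = -x
((r(1)*(-3))*f(-2, 3))*(((-27 - 34) + 47) + 146) = ((-10*1*(-3))*(-1*3))*(((-27 - 34) + 47) + 146) = (-10*(-3)*(-3))*((-61 + 47) + 146) = (30*(-3))*(-14 + 146) = -90*132 = -11880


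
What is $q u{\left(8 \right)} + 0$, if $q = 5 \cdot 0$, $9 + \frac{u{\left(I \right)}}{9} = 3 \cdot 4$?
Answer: $0$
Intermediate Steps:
$u{\left(I \right)} = 27$ ($u{\left(I \right)} = -81 + 9 \cdot 3 \cdot 4 = -81 + 9 \cdot 12 = -81 + 108 = 27$)
$q = 0$
$q u{\left(8 \right)} + 0 = 0 \cdot 27 + 0 = 0 + 0 = 0$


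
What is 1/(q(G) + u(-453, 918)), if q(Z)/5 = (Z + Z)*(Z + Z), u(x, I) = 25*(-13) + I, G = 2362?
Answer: 1/111581473 ≈ 8.9621e-9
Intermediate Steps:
u(x, I) = -325 + I
q(Z) = 20*Z² (q(Z) = 5*((Z + Z)*(Z + Z)) = 5*((2*Z)*(2*Z)) = 5*(4*Z²) = 20*Z²)
1/(q(G) + u(-453, 918)) = 1/(20*2362² + (-325 + 918)) = 1/(20*5579044 + 593) = 1/(111580880 + 593) = 1/111581473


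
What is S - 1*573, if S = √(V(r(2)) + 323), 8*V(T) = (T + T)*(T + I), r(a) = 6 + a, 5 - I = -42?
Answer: -573 + √433 ≈ -552.19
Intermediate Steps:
I = 47 (I = 5 - 1*(-42) = 5 + 42 = 47)
V(T) = T*(47 + T)/4 (V(T) = ((T + T)*(T + 47))/8 = ((2*T)*(47 + T))/8 = (2*T*(47 + T))/8 = T*(47 + T)/4)
S = √433 (S = √((6 + 2)*(47 + (6 + 2))/4 + 323) = √((¼)*8*(47 + 8) + 323) = √((¼)*8*55 + 323) = √(110 + 323) = √433 ≈ 20.809)
S - 1*573 = √433 - 1*573 = √433 - 573 = -573 + √433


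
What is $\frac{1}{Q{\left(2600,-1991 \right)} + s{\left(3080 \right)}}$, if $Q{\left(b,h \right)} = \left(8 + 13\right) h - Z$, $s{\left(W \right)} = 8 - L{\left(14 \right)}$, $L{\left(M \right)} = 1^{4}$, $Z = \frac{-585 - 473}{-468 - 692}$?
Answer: $- \frac{580}{24246849} \approx -2.3921 \cdot 10^{-5}$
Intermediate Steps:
$Z = \frac{529}{580}$ ($Z = - \frac{1058}{-1160} = \left(-1058\right) \left(- \frac{1}{1160}\right) = \frac{529}{580} \approx 0.91207$)
$L{\left(M \right)} = 1$
$s{\left(W \right)} = 7$ ($s{\left(W \right)} = 8 - 1 = 7$)
$Q{\left(b,h \right)} = - \frac{529}{580} + 21 h$ ($Q{\left(b,h \right)} = \left(8 + 13\right) h - \frac{529}{580} = 21 h - \frac{529}{580} = - \frac{529}{580} + 21 h$)
$\frac{1}{Q{\left(2600,-1991 \right)} + s{\left(3080 \right)}} = \frac{1}{\left(- \frac{529}{580} + 21 \left(-1991\right)\right) + 7} = \frac{1}{\left(- \frac{529}{580} - 41811\right) + 7} = \frac{1}{- \frac{24250909}{580} + 7} = \frac{1}{- \frac{24246849}{580}} = - \frac{580}{24246849}$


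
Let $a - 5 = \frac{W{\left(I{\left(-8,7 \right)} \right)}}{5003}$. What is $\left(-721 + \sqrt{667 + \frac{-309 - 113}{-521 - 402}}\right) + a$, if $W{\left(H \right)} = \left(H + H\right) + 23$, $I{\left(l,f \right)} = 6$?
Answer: $- \frac{3582113}{5003} + \frac{\sqrt{568626149}}{923} \approx -690.16$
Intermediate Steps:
$W{\left(H \right)} = 23 + 2 H$ ($W{\left(H \right)} = 2 H + 23 = 23 + 2 H$)
$a = \frac{25050}{5003}$ ($a = 5 + \frac{23 + 2 \cdot 6}{5003} = 5 + \left(23 + 12\right) \frac{1}{5003} = 5 + 35 \cdot \frac{1}{5003} = 5 + \frac{35}{5003} = \frac{25050}{5003} \approx 5.007$)
$\left(-721 + \sqrt{667 + \frac{-309 - 113}{-521 - 402}}\right) + a = \left(-721 + \sqrt{667 + \frac{-309 - 113}{-521 - 402}}\right) + \frac{25050}{5003} = \left(-721 + \sqrt{667 - \frac{422}{-923}}\right) + \frac{25050}{5003} = \left(-721 + \sqrt{667 - - \frac{422}{923}}\right) + \frac{25050}{5003} = \left(-721 + \sqrt{667 + \frac{422}{923}}\right) + \frac{25050}{5003} = \left(-721 + \sqrt{\frac{616063}{923}}\right) + \frac{25050}{5003} = \left(-721 + \frac{\sqrt{568626149}}{923}\right) + \frac{25050}{5003} = - \frac{3582113}{5003} + \frac{\sqrt{568626149}}{923}$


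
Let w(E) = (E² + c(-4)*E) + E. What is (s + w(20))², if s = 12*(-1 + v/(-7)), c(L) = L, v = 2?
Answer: 5161984/49 ≈ 1.0535e+5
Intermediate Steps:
s = -108/7 (s = 12*(-1 + 2/(-7)) = 12*(-1 + 2*(-⅐)) = 12*(-1 - 2/7) = 12*(-9/7) = -108/7 ≈ -15.429)
w(E) = E² - 3*E (w(E) = (E² - 4*E) + E = E² - 3*E)
(s + w(20))² = (-108/7 + 20*(-3 + 20))² = (-108/7 + 20*17)² = (-108/7 + 340)² = (2272/7)² = 5161984/49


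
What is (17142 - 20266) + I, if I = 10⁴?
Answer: 6876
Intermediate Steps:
I = 10000
(17142 - 20266) + I = (17142 - 20266) + 10000 = -3124 + 10000 = 6876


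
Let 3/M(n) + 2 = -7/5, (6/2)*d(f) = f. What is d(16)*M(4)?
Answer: -80/17 ≈ -4.7059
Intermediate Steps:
d(f) = f/3
M(n) = -15/17 (M(n) = 3/(-2 - 7/5) = 3/(-17/5) = 3*(-5/17) = -15/17)
d(16)*M(4) = ((⅓)*16)*(-15/17) = (16/3)*(-15/17) = -80/17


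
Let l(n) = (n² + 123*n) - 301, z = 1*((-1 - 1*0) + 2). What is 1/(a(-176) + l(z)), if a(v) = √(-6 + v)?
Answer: -177/31511 - I*√182/31511 ≈ -0.0056171 - 0.00042813*I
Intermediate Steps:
z = 1 (z = 1*((-1 + 0) + 2) = 1*(-1 + 2) = 1*1 = 1)
l(n) = -301 + n² + 123*n
1/(a(-176) + l(z)) = 1/(√(-6 - 176) + (-301 + 1² + 123*1)) = 1/(√(-182) + (-301 + 1 + 123)) = 1/(I*√182 - 177) = 1/(-177 + I*√182)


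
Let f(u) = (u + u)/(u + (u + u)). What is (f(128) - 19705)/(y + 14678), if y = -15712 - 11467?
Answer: 59113/37503 ≈ 1.5762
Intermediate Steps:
f(u) = ⅔ (f(u) = (2*u)/(u + 2*u) = (2*u)/((3*u)) = (2*u)*(1/(3*u)) = ⅔)
y = -27179
(f(128) - 19705)/(y + 14678) = (⅔ - 19705)/(-27179 + 14678) = -59113/3/(-12501) = -59113/3*(-1/12501) = 59113/37503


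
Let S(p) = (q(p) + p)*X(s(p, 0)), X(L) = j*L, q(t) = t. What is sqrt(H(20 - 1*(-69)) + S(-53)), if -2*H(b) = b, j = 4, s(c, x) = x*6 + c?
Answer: sqrt(89710)/2 ≈ 149.76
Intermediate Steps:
s(c, x) = c + 6*x (s(c, x) = 6*x + c = c + 6*x)
X(L) = 4*L
H(b) = -b/2
S(p) = 8*p**2 (S(p) = (p + p)*(4*(p + 6*0)) = (2*p)*(4*(p + 0)) = (2*p)*(4*p) = 8*p**2)
sqrt(H(20 - 1*(-69)) + S(-53)) = sqrt(-(20 - 1*(-69))/2 + 8*(-53)**2) = sqrt(-(20 + 69)/2 + 8*2809) = sqrt(-1/2*89 + 22472) = sqrt(-89/2 + 22472) = sqrt(44855/2) = sqrt(89710)/2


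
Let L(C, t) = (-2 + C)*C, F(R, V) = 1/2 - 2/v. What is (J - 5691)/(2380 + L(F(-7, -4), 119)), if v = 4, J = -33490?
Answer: -39181/2380 ≈ -16.463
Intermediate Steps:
F(R, V) = 0 (F(R, V) = 1/2 - 2/4 = 1*(½) - 2*¼ = ½ - ½ = 0)
L(C, t) = C*(-2 + C)
(J - 5691)/(2380 + L(F(-7, -4), 119)) = (-33490 - 5691)/(2380 + 0*(-2 + 0)) = -39181/(2380 + 0*(-2)) = -39181/(2380 + 0) = -39181/2380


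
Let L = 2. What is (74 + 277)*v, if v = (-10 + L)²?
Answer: 22464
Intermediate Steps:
v = 64 (v = (-10 + 2)² = (-8)² = 64)
(74 + 277)*v = (74 + 277)*64 = 351*64 = 22464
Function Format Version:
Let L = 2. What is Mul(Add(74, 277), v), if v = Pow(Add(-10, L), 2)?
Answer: 22464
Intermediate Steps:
v = 64 (v = Pow(Add(-10, 2), 2) = Pow(-8, 2) = 64)
Mul(Add(74, 277), v) = Mul(Add(74, 277), 64) = Mul(351, 64) = 22464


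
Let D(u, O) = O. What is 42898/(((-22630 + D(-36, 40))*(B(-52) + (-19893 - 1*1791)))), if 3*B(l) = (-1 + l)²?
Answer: 21449/234344895 ≈ 9.1527e-5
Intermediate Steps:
B(l) = (-1 + l)²/3
42898/(((-22630 + D(-36, 40))*(B(-52) + (-19893 - 1*1791)))) = 42898/(((-22630 + 40)*((-1 - 52)²/3 + (-19893 - 1*1791)))) = 42898/((-22590*((⅓)*(-53)² + (-19893 - 1791)))) = 42898/((-22590*((⅓)*2809 - 21684))) = 42898/((-22590*(2809/3 - 21684))) = 42898/((-22590*(-62243/3))) = 42898/468689790 = 42898*(1/468689790) = 21449/234344895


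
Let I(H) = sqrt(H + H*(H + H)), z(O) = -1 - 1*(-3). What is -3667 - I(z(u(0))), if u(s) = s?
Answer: -3667 - sqrt(10) ≈ -3670.2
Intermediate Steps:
z(O) = 2 (z(O) = -1 + 3 = 2)
I(H) = sqrt(H + 2*H**2) (I(H) = sqrt(H + H*(2*H)) = sqrt(H + 2*H**2))
-3667 - I(z(u(0))) = -3667 - sqrt(2*(1 + 2*2)) = -3667 - sqrt(2*(1 + 4)) = -3667 - sqrt(2*5) = -3667 - sqrt(10)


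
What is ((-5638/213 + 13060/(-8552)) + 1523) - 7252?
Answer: -2621701715/455394 ≈ -5757.0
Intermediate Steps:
((-5638/213 + 13060/(-8552)) + 1523) - 7252 = ((-5638*1/213 + 13060*(-1/8552)) + 1523) - 7252 = ((-5638/213 - 3265/2138) + 1523) - 7252 = (-12749489/455394 + 1523) - 7252 = 680815573/455394 - 7252 = -2621701715/455394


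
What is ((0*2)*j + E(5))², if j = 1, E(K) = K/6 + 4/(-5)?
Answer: 1/900 ≈ 0.0011111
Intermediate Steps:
E(K) = -⅘ + K/6 (E(K) = K*(⅙) + 4*(-⅕) = K/6 - ⅘ = -⅘ + K/6)
((0*2)*j + E(5))² = ((0*2)*1 + (-⅘ + (⅙)*5))² = (0*1 + (-⅘ + ⅚))² = (0 + 1/30)² = (1/30)² = 1/900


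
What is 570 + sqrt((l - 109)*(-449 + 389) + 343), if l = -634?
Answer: 570 + sqrt(44923) ≈ 781.95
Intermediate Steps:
570 + sqrt((l - 109)*(-449 + 389) + 343) = 570 + sqrt((-634 - 109)*(-449 + 389) + 343) = 570 + sqrt(-743*(-60) + 343) = 570 + sqrt(44580 + 343) = 570 + sqrt(44923)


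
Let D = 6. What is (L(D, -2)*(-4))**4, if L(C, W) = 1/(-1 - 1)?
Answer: 16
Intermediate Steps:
L(C, W) = -1/2 (L(C, W) = 1/(-2) = -1/2)
(L(D, -2)*(-4))**4 = (-1/2*(-4))**4 = 2**4 = 16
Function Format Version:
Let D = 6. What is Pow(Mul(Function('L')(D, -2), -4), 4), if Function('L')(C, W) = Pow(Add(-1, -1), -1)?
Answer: 16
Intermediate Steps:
Function('L')(C, W) = Rational(-1, 2) (Function('L')(C, W) = Pow(-2, -1) = Rational(-1, 2))
Pow(Mul(Function('L')(D, -2), -4), 4) = Pow(Mul(Rational(-1, 2), -4), 4) = Pow(2, 4) = 16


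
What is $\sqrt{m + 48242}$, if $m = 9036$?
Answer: $\sqrt{57278} \approx 239.33$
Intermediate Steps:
$\sqrt{m + 48242} = \sqrt{9036 + 48242} = \sqrt{57278}$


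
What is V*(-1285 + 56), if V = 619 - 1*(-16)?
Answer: -780415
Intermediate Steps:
V = 635 (V = 619 + 16 = 635)
V*(-1285 + 56) = 635*(-1285 + 56) = 635*(-1229) = -780415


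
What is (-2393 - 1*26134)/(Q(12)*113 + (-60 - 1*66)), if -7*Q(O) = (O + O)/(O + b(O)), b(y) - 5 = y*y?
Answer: 10716643/48238 ≈ 222.16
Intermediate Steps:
b(y) = 5 + y² (b(y) = 5 + y*y = 5 + y²)
Q(O) = -2*O/(7*(5 + O + O²)) (Q(O) = -(O + O)/(7*(O + (5 + O²))) = -2*O/(7*(5 + O + O²)))
(-2393 - 1*26134)/(Q(12)*113 + (-60 - 1*66)) = (-2393 - 1*26134)/(-2*12/(35 + 7*12 + 7*12²)*113 + (-60 - 1*66)) = (-2393 - 26134)/(-2*12/(35 + 84 + 7*144)*113 + (-60 - 66)) = -28527/(-2*12/(35 + 84 + 1008)*113 - 126) = -28527/(-2*12/1127*113 - 126) = -28527/(-2*12*1/1127*113 - 126) = -28527/(-24/1127*113 - 126) = -28527/(-2712/1127 - 126) = -28527/(-144714/1127) = -28527*(-1127/144714) = 10716643/48238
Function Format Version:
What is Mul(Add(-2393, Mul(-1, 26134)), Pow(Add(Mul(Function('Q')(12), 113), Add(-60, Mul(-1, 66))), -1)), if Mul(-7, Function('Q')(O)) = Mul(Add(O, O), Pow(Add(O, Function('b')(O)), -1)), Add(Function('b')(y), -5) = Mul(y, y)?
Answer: Rational(10716643, 48238) ≈ 222.16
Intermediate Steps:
Function('b')(y) = Add(5, Pow(y, 2)) (Function('b')(y) = Add(5, Mul(y, y)) = Add(5, Pow(y, 2)))
Function('Q')(O) = Mul(Rational(-2, 7), O, Pow(Add(5, O, Pow(O, 2)), -1)) (Function('Q')(O) = Mul(Rational(-1, 7), Mul(Add(O, O), Pow(Add(O, Add(5, Pow(O, 2))), -1))) = Mul(Rational(-1, 7), Mul(Mul(2, O), Pow(Add(5, O, Pow(O, 2)), -1))) = Mul(Rational(-1, 7), Mul(2, O, Pow(Add(5, O, Pow(O, 2)), -1))) = Mul(Rational(-2, 7), O, Pow(Add(5, O, Pow(O, 2)), -1)))
Mul(Add(-2393, Mul(-1, 26134)), Pow(Add(Mul(Function('Q')(12), 113), Add(-60, Mul(-1, 66))), -1)) = Mul(Add(-2393, Mul(-1, 26134)), Pow(Add(Mul(Mul(-2, 12, Pow(Add(35, Mul(7, 12), Mul(7, Pow(12, 2))), -1)), 113), Add(-60, Mul(-1, 66))), -1)) = Mul(Add(-2393, -26134), Pow(Add(Mul(Mul(-2, 12, Pow(Add(35, 84, Mul(7, 144)), -1)), 113), Add(-60, -66)), -1)) = Mul(-28527, Pow(Add(Mul(Mul(-2, 12, Pow(Add(35, 84, 1008), -1)), 113), -126), -1)) = Mul(-28527, Pow(Add(Mul(Mul(-2, 12, Pow(1127, -1)), 113), -126), -1)) = Mul(-28527, Pow(Add(Mul(Mul(-2, 12, Rational(1, 1127)), 113), -126), -1)) = Mul(-28527, Pow(Add(Mul(Rational(-24, 1127), 113), -126), -1)) = Mul(-28527, Pow(Add(Rational(-2712, 1127), -126), -1)) = Mul(-28527, Pow(Rational(-144714, 1127), -1)) = Mul(-28527, Rational(-1127, 144714)) = Rational(10716643, 48238)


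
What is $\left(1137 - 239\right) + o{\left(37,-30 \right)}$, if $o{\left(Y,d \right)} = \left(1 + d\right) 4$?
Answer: $782$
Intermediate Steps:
$o{\left(Y,d \right)} = 4 + 4 d$
$\left(1137 - 239\right) + o{\left(37,-30 \right)} = \left(1137 - 239\right) + \left(4 + 4 \left(-30\right)\right) = 898 + \left(4 - 120\right) = 898 - 116 = 782$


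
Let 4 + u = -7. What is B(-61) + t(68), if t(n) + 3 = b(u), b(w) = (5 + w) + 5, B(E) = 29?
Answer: 25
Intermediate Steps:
u = -11 (u = -4 - 7 = -11)
b(w) = 10 + w
t(n) = -4 (t(n) = -3 + (10 - 11) = -3 - 1 = -4)
B(-61) + t(68) = 29 - 4 = 25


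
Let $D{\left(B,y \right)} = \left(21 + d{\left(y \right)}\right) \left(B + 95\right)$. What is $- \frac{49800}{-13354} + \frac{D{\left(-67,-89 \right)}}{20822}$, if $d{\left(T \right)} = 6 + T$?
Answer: $\frac{253438264}{69514247} \approx 3.6458$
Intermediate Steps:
$D{\left(B,y \right)} = \left(27 + y\right) \left(95 + B\right)$ ($D{\left(B,y \right)} = \left(21 + \left(6 + y\right)\right) \left(B + 95\right) = \left(27 + y\right) \left(95 + B\right)$)
$- \frac{49800}{-13354} + \frac{D{\left(-67,-89 \right)}}{20822} = - \frac{49800}{-13354} + \frac{2565 + 27 \left(-67\right) + 95 \left(-89\right) - -5963}{20822} = \left(-49800\right) \left(- \frac{1}{13354}\right) + \left(2565 - 1809 - 8455 + 5963\right) \frac{1}{20822} = \frac{24900}{6677} - \frac{868}{10411} = \frac{253438264}{69514247}$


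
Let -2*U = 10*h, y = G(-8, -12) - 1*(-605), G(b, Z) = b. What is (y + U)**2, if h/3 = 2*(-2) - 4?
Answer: 514089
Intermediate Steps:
h = -24 (h = 3*(2*(-2) - 4) = 3*(-4 - 4) = 3*(-8) = -24)
y = 597 (y = -8 - 1*(-605) = -8 + 605 = 597)
U = 120 (U = -5*(-24) = -1/2*(-240) = 120)
(y + U)**2 = (597 + 120)**2 = 717**2 = 514089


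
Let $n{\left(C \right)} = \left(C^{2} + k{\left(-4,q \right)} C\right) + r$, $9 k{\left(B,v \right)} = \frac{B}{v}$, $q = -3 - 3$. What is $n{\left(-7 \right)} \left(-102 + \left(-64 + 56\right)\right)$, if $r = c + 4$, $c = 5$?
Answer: $- \frac{170720}{27} \approx -6323.0$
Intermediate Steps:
$q = -6$ ($q = -3 - 3 = -6$)
$k{\left(B,v \right)} = \frac{B}{9 v}$ ($k{\left(B,v \right)} = \frac{B \frac{1}{v}}{9} = \frac{B}{9 v}$)
$r = 9$ ($r = 5 + 4 = 9$)
$n{\left(C \right)} = 9 + C^{2} + \frac{2 C}{27}$ ($n{\left(C \right)} = \left(C^{2} + \frac{1}{9} \left(-4\right) \frac{1}{-6} C\right) + 9 = \left(C^{2} + \frac{1}{9} \left(-4\right) \left(- \frac{1}{6}\right) C\right) + 9 = \left(C^{2} + \frac{2 C}{27}\right) + 9 = 9 + C^{2} + \frac{2 C}{27}$)
$n{\left(-7 \right)} \left(-102 + \left(-64 + 56\right)\right) = \left(9 + \left(-7\right)^{2} + \frac{2}{27} \left(-7\right)\right) \left(-102 + \left(-64 + 56\right)\right) = \left(9 + 49 - \frac{14}{27}\right) \left(-102 - 8\right) = \frac{1552}{27} \left(-110\right) = - \frac{170720}{27}$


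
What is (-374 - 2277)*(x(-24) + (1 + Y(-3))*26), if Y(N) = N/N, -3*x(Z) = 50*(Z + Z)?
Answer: -2258652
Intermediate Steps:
x(Z) = -100*Z/3 (x(Z) = -50*(Z + Z)/3 = -50*2*Z/3 = -100*Z/3)
Y(N) = 1
(-374 - 2277)*(x(-24) + (1 + Y(-3))*26) = (-374 - 2277)*(-100/3*(-24) + (1 + 1)*26) = -2651*(800 + 2*26) = -2651*(800 + 52) = -2651*852 = -2258652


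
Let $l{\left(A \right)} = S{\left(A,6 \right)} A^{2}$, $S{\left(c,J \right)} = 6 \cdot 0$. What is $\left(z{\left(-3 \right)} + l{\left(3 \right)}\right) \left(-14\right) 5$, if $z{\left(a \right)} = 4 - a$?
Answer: $-490$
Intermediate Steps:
$S{\left(c,J \right)} = 0$
$l{\left(A \right)} = 0$ ($l{\left(A \right)} = 0 A^{2} = 0$)
$\left(z{\left(-3 \right)} + l{\left(3 \right)}\right) \left(-14\right) 5 = \left(\left(4 - -3\right) + 0\right) \left(-14\right) 5 = \left(\left(4 + 3\right) + 0\right) \left(-14\right) 5 = \left(7 + 0\right) \left(-14\right) 5 = 7 \left(-14\right) 5 = \left(-98\right) 5 = -490$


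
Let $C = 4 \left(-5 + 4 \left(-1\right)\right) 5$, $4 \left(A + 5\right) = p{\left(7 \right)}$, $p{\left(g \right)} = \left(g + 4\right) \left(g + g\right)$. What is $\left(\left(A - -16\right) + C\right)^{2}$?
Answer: $\frac{68121}{4} \approx 17030.0$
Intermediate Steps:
$p{\left(g \right)} = 2 g \left(4 + g\right)$ ($p{\left(g \right)} = \left(4 + g\right) 2 g = 2 g \left(4 + g\right)$)
$A = \frac{67}{2}$ ($A = -5 + \frac{2 \cdot 7 \left(4 + 7\right)}{4} = -5 + \frac{2 \cdot 7 \cdot 11}{4} = -5 + \frac{1}{4} \cdot 154 = -5 + \frac{77}{2} = \frac{67}{2} \approx 33.5$)
$C = -180$ ($C = 4 \left(-5 - 4\right) 5 = 4 \left(-9\right) 5 = \left(-36\right) 5 = -180$)
$\left(\left(A - -16\right) + C\right)^{2} = \left(\left(\frac{67}{2} - -16\right) - 180\right)^{2} = \left(\left(\frac{67}{2} + 16\right) - 180\right)^{2} = \left(\frac{99}{2} - 180\right)^{2} = \left(- \frac{261}{2}\right)^{2} = \frac{68121}{4}$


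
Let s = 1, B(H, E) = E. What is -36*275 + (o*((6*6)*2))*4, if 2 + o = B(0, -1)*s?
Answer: -10764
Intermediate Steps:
o = -3 (o = -2 - 1*1 = -2 - 1 = -3)
-36*275 + (o*((6*6)*2))*4 = -36*275 - 3*6*6*2*4 = -9900 - 108*2*4 = -9900 - 3*72*4 = -9900 - 216*4 = -9900 - 864 = -10764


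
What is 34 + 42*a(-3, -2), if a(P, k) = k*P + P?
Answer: 160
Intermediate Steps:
a(P, k) = P + P*k (a(P, k) = P*k + P = P + P*k)
34 + 42*a(-3, -2) = 34 + 42*(-3*(1 - 2)) = 34 + 42*(-3*(-1)) = 34 + 42*3 = 34 + 126 = 160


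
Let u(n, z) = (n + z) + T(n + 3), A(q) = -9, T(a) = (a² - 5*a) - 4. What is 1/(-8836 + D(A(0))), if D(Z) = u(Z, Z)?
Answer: -1/8792 ≈ -0.00011374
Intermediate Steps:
T(a) = -4 + a² - 5*a
u(n, z) = -19 + z + (3 + n)² - 4*n (u(n, z) = (n + z) + (-4 + (n + 3)² - 5*(n + 3)) = (n + z) + (-4 + (3 + n)² - 5*(3 + n)) = (n + z) + (-4 + (3 + n)² + (-15 - 5*n)) = (n + z) + (-19 + (3 + n)² - 5*n) = -19 + z + (3 + n)² - 4*n)
D(Z) = -10 + Z² + 3*Z (D(Z) = -10 + Z + Z² + 2*Z = -10 + Z² + 3*Z)
1/(-8836 + D(A(0))) = 1/(-8836 + (-10 + (-9)² + 3*(-9))) = 1/(-8836 + (-10 + 81 - 27)) = 1/(-8836 + 44) = 1/(-8792) = -1/8792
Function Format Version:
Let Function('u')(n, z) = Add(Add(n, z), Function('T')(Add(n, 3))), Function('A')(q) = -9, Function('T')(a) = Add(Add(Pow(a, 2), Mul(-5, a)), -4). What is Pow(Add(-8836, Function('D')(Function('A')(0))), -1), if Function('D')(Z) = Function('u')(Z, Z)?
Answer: Rational(-1, 8792) ≈ -0.00011374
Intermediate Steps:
Function('T')(a) = Add(-4, Pow(a, 2), Mul(-5, a))
Function('u')(n, z) = Add(-19, z, Pow(Add(3, n), 2), Mul(-4, n)) (Function('u')(n, z) = Add(Add(n, z), Add(-4, Pow(Add(n, 3), 2), Mul(-5, Add(n, 3)))) = Add(Add(n, z), Add(-4, Pow(Add(3, n), 2), Mul(-5, Add(3, n)))) = Add(Add(n, z), Add(-4, Pow(Add(3, n), 2), Add(-15, Mul(-5, n)))) = Add(Add(n, z), Add(-19, Pow(Add(3, n), 2), Mul(-5, n))) = Add(-19, z, Pow(Add(3, n), 2), Mul(-4, n)))
Function('D')(Z) = Add(-10, Pow(Z, 2), Mul(3, Z)) (Function('D')(Z) = Add(-10, Z, Pow(Z, 2), Mul(2, Z)) = Add(-10, Pow(Z, 2), Mul(3, Z)))
Pow(Add(-8836, Function('D')(Function('A')(0))), -1) = Pow(Add(-8836, Add(-10, Pow(-9, 2), Mul(3, -9))), -1) = Pow(Add(-8836, Add(-10, 81, -27)), -1) = Pow(Add(-8836, 44), -1) = Pow(-8792, -1) = Rational(-1, 8792)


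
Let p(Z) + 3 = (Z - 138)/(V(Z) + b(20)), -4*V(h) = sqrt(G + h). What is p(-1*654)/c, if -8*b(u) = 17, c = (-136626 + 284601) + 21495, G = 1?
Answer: 3667/18208610 - 704*I*sqrt(653)/27312915 ≈ 0.00020139 - 0.00065866*I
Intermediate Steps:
c = 169470 (c = 147975 + 21495 = 169470)
V(h) = -sqrt(1 + h)/4
b(u) = -17/8 (b(u) = -1/8*17 = -17/8)
p(Z) = -3 + (-138 + Z)/(-17/8 - sqrt(1 + Z)/4) (p(Z) = -3 + (Z - 138)/(-sqrt(1 + Z)/4 - 17/8) = -3 + (-138 + Z)/(-17/8 - sqrt(1 + Z)/4))
p(-1*654)/c = ((1053 - (-8)*654 - 6*sqrt(1 - 1*654))/(17 + 2*sqrt(1 - 1*654)))/169470 = ((1053 - 8*(-654) - 6*sqrt(1 - 654))/(17 + 2*sqrt(1 - 654)))*(1/169470) = ((1053 + 5232 - 6*I*sqrt(653))/(17 + 2*sqrt(-653)))*(1/169470) = ((1053 + 5232 - 6*I*sqrt(653))/(17 + 2*(I*sqrt(653))))*(1/169470) = ((1053 + 5232 - 6*I*sqrt(653))/(17 + 2*I*sqrt(653)))*(1/169470) = ((6285 - 6*I*sqrt(653))/(17 + 2*I*sqrt(653)))*(1/169470) = (6285 - 6*I*sqrt(653))/(169470*(17 + 2*I*sqrt(653)))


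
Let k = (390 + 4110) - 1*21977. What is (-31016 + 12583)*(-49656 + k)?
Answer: 1237462589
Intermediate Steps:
k = -17477 (k = 4500 - 21977 = -17477)
(-31016 + 12583)*(-49656 + k) = (-31016 + 12583)*(-49656 - 17477) = -18433*(-67133) = 1237462589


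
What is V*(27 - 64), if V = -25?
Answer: 925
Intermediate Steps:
V*(27 - 64) = -25*(27 - 64) = -25*(-37) = 925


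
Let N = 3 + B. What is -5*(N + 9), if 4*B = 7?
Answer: -275/4 ≈ -68.750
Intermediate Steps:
B = 7/4 (B = (¼)*7 = 7/4 ≈ 1.7500)
N = 19/4 (N = 3 + 7/4 = 19/4 ≈ 4.7500)
-5*(N + 9) = -5*(19/4 + 9) = -5*55/4 = -275/4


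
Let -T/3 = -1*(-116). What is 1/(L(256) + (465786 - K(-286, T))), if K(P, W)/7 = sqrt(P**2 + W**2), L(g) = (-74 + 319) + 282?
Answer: 466313/217437871869 + 70*sqrt(2029)/217437871869 ≈ 2.1591e-6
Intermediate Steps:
T = -348 (T = -(-3)*(-116) = -3*116 = -348)
L(g) = 527 (L(g) = 245 + 282 = 527)
K(P, W) = 7*sqrt(P**2 + W**2)
1/(L(256) + (465786 - K(-286, T))) = 1/(527 + (465786 - 7*sqrt((-286)**2 + (-348)**2))) = 1/(527 + (465786 - 7*sqrt(81796 + 121104))) = 1/(527 + (465786 - 7*sqrt(202900))) = 1/(527 + (465786 - 7*10*sqrt(2029))) = 1/(527 + (465786 - 70*sqrt(2029))) = 1/(466313 - 70*sqrt(2029))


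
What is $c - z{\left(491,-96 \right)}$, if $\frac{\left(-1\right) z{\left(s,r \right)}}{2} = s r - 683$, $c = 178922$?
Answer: $83284$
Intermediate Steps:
$z{\left(s,r \right)} = 1366 - 2 r s$ ($z{\left(s,r \right)} = - 2 \left(s r - 683\right) = - 2 \left(r s - 683\right) = - 2 \left(-683 + r s\right) = 1366 - 2 r s$)
$c - z{\left(491,-96 \right)} = 178922 - \left(1366 - \left(-192\right) 491\right) = 178922 - \left(1366 + 94272\right) = 178922 - 95638 = 83284$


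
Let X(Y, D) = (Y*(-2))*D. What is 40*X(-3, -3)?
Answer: -720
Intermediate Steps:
X(Y, D) = -2*D*Y (X(Y, D) = (-2*Y)*D = -2*D*Y)
40*X(-3, -3) = 40*(-2*(-3)*(-3)) = 40*(-18) = -720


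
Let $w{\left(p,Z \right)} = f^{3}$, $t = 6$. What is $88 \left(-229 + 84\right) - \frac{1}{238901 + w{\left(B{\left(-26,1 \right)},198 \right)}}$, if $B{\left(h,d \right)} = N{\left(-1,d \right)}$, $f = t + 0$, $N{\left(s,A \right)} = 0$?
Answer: $- \frac{3051132921}{239117} \approx -12760.0$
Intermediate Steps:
$f = 6$ ($f = 6 + 0 = 6$)
$B{\left(h,d \right)} = 0$
$w{\left(p,Z \right)} = 216$ ($w{\left(p,Z \right)} = 6^{3} = 216$)
$88 \left(-229 + 84\right) - \frac{1}{238901 + w{\left(B{\left(-26,1 \right)},198 \right)}} = 88 \left(-229 + 84\right) - \frac{1}{238901 + 216} = 88 \left(-145\right) - \frac{1}{239117} = -12760 - \frac{1}{239117} = - \frac{3051132921}{239117}$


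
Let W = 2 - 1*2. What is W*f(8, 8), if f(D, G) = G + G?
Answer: 0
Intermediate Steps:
f(D, G) = 2*G
W = 0 (W = 2 - 2 = 0)
W*f(8, 8) = 0*(2*8) = 0*16 = 0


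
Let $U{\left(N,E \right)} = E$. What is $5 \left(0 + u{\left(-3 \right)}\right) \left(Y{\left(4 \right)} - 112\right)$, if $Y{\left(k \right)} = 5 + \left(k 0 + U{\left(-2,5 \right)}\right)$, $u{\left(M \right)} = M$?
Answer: $1530$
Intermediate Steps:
$Y{\left(k \right)} = 10$ ($Y{\left(k \right)} = 5 + \left(k 0 + 5\right) = 5 + \left(0 + 5\right) = 5 + 5 = 10$)
$5 \left(0 + u{\left(-3 \right)}\right) \left(Y{\left(4 \right)} - 112\right) = 5 \left(0 - 3\right) \left(10 - 112\right) = 5 \left(-3\right) \left(-102\right) = \left(-15\right) \left(-102\right) = 1530$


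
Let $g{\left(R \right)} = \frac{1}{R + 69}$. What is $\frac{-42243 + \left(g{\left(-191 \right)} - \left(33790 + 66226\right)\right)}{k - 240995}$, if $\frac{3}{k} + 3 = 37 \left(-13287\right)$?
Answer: $\frac{1422065715263}{2409061692491} \approx 0.5903$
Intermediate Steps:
$g{\left(R \right)} = \frac{1}{69 + R}$
$k = - \frac{1}{163874}$ ($k = \frac{3}{-3 + 37 \left(-13287\right)} = \frac{3}{-3 - 491619} = \frac{3}{-491622} = 3 \left(- \frac{1}{491622}\right) = - \frac{1}{163874} \approx -6.1023 \cdot 10^{-6}$)
$\frac{-42243 + \left(g{\left(-191 \right)} - \left(33790 + 66226\right)\right)}{k - 240995} = \frac{-42243 + \left(\frac{1}{69 - 191} - \left(33790 + 66226\right)\right)}{- \frac{1}{163874} - 240995} = \frac{-42243 + \left(\frac{1}{-122} - 100016\right)}{- \frac{39492814631}{163874}} = \left(-42243 - \frac{12201953}{122}\right) \left(- \frac{163874}{39492814631}\right) = \left(- \frac{17355599}{122}\right) \left(- \frac{163874}{39492814631}\right) = \frac{1422065715263}{2409061692491}$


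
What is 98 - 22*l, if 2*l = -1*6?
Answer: 164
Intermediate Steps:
l = -3 (l = (-1*6)/2 = (½)*(-6) = -3)
98 - 22*l = 98 - 22*(-3) = 98 + 66 = 164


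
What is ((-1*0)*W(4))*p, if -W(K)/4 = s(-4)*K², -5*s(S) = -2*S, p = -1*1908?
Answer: 0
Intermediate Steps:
p = -1908
s(S) = 2*S/5 (s(S) = -(-2)*S/5 = 2*S/5)
W(K) = 32*K²/5 (W(K) = -4*(⅖)*(-4)*K² = -(-32)*K²/5 = 32*K²/5)
((-1*0)*W(4))*p = ((-1*0)*((32/5)*4²))*(-1908) = (0*((32/5)*16))*(-1908) = (0*(512/5))*(-1908) = 0*(-1908) = 0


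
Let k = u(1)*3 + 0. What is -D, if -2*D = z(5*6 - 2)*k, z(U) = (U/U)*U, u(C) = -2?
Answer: -84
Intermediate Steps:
z(U) = U (z(U) = 1*U = U)
k = -6 (k = -2*3 + 0 = -6 + 0 = -6)
D = 84 (D = -(5*6 - 2)*(-6)/2 = -(30 - 2)*(-6)/2 = -14*(-6) = -1/2*(-168) = 84)
-D = -1*84 = -84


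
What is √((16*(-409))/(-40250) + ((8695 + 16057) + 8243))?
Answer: √534542255835/4025 ≈ 181.65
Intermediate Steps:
√((16*(-409))/(-40250) + ((8695 + 16057) + 8243)) = √(-6544*(-1/40250) + (24752 + 8243)) = √(3272/20125 + 32995) = √(664027647/20125) = √534542255835/4025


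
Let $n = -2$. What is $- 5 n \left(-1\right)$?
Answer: $-10$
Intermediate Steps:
$- 5 n \left(-1\right) = \left(-5\right) \left(-2\right) \left(-1\right) = 10 \left(-1\right) = -10$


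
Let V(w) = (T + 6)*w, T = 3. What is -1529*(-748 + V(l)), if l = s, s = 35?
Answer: 662057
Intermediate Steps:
l = 35
V(w) = 9*w (V(w) = (3 + 6)*w = 9*w)
-1529*(-748 + V(l)) = -1529*(-748 + 9*35) = -1529*(-748 + 315) = -1529*(-433) = 662057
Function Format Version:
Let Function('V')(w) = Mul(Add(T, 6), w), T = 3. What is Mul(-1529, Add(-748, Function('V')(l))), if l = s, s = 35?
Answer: 662057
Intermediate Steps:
l = 35
Function('V')(w) = Mul(9, w) (Function('V')(w) = Mul(Add(3, 6), w) = Mul(9, w))
Mul(-1529, Add(-748, Function('V')(l))) = Mul(-1529, Add(-748, Mul(9, 35))) = Mul(-1529, Add(-748, 315)) = Mul(-1529, -433) = 662057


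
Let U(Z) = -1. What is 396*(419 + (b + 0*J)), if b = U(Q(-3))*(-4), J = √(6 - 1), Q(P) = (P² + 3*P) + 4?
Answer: 167508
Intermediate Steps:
Q(P) = 4 + P² + 3*P
J = √5 ≈ 2.2361
b = 4 (b = -1*(-4) = 4)
396*(419 + (b + 0*J)) = 396*(419 + (4 + 0*√5)) = 396*(419 + (4 + 0)) = 396*(419 + 4) = 396*423 = 167508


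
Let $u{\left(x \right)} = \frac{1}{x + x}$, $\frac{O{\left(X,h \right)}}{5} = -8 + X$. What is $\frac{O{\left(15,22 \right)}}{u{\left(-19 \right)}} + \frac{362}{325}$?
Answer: $- \frac{431888}{325} \approx -1328.9$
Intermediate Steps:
$O{\left(X,h \right)} = -40 + 5 X$ ($O{\left(X,h \right)} = 5 \left(-8 + X\right) = -40 + 5 X$)
$u{\left(x \right)} = \frac{1}{2 x}$
$\frac{O{\left(15,22 \right)}}{u{\left(-19 \right)}} + \frac{362}{325} = \frac{-40 + 5 \cdot 15}{\frac{1}{2} \frac{1}{-19}} + \frac{362}{325} = \frac{-40 + 75}{\frac{1}{2} \left(- \frac{1}{19}\right)} + 362 \cdot \frac{1}{325} = \frac{35}{- \frac{1}{38}} + \frac{362}{325} = 35 \left(-38\right) + \frac{362}{325} = -1330 + \frac{362}{325} = - \frac{431888}{325}$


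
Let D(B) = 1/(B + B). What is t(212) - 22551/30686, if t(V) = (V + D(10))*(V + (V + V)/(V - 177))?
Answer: 255199271861/5370050 ≈ 47523.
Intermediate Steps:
D(B) = 1/(2*B)
t(V) = (1/20 + V)*(V + 2*V/(-177 + V)) (t(V) = (V + (1/2)/10)*(V + (V + V)/(V - 177)) = (V + (1/2)*(1/10))*(V + (2*V)/(-177 + V)) = (V + 1/20)*(V + 2*V/(-177 + V)) = (1/20 + V)*(V + 2*V/(-177 + V)))
t(212) - 22551/30686 = (1/20)*212*(-175 - 3499*212 + 20*212**2)/(-177 + 212) - 22551/30686 = (1/20)*212*(-175 - 741788 + 20*44944)/35 - 22551*1/30686 = (1/20)*212*(1/35)*(-175 - 741788 + 898880) - 22551/30686 = (1/20)*212*(1/35)*156917 - 22551/30686 = 8316601/175 - 22551/30686 = 255199271861/5370050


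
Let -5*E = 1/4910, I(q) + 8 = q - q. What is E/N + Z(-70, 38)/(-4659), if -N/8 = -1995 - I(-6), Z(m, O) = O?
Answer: -14829383059/1818159841200 ≈ -0.0081563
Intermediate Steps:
I(q) = -8 (I(q) = -8 + (q - q) = -8 + 0 = -8)
E = -1/24550 (E = -⅕/4910 = -⅕*1/4910 = -1/24550 ≈ -4.0733e-5)
N = 15896 (N = -8*(-1995 - 1*(-8)) = -8*(-1995 + 8) = -8*(-1987) = 15896)
E/N + Z(-70, 38)/(-4659) = -1/24550/15896 + 38/(-4659) = -1/24550*1/15896 + 38*(-1/4659) = -1/390246800 - 38/4659 = -14829383059/1818159841200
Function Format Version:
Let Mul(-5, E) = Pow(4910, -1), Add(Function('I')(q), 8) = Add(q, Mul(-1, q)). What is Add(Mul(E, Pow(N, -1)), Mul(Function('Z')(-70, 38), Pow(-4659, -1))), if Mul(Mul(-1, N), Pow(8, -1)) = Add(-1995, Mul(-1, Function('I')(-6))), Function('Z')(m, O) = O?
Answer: Rational(-14829383059, 1818159841200) ≈ -0.0081563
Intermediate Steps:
Function('I')(q) = -8 (Function('I')(q) = Add(-8, Add(q, Mul(-1, q))) = Add(-8, 0) = -8)
E = Rational(-1, 24550) (E = Mul(Rational(-1, 5), Pow(4910, -1)) = Mul(Rational(-1, 5), Rational(1, 4910)) = Rational(-1, 24550) ≈ -4.0733e-5)
N = 15896 (N = Mul(-8, Add(-1995, Mul(-1, -8))) = Mul(-8, Add(-1995, 8)) = Mul(-8, -1987) = 15896)
Add(Mul(E, Pow(N, -1)), Mul(Function('Z')(-70, 38), Pow(-4659, -1))) = Add(Mul(Rational(-1, 24550), Pow(15896, -1)), Mul(38, Pow(-4659, -1))) = Add(Mul(Rational(-1, 24550), Rational(1, 15896)), Mul(38, Rational(-1, 4659))) = Add(Rational(-1, 390246800), Rational(-38, 4659)) = Rational(-14829383059, 1818159841200)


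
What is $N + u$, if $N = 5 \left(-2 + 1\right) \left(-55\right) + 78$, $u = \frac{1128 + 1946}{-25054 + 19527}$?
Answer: $\frac{1947957}{5527} \approx 352.44$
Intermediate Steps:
$u = - \frac{3074}{5527}$ ($u = \frac{3074}{-5527} = 3074 \left(- \frac{1}{5527}\right) = - \frac{3074}{5527} \approx -0.55618$)
$N = 353$ ($N = 5 \left(-1\right) \left(-55\right) + 78 = \left(-5\right) \left(-55\right) + 78 = 275 + 78 = 353$)
$N + u = 353 - \frac{3074}{5527} = \frac{1947957}{5527}$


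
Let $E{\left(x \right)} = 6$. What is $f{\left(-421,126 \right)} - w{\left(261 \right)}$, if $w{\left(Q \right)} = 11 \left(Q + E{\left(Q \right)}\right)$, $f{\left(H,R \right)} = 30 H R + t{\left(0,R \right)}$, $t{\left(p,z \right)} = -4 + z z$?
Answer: $-1578445$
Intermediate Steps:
$t{\left(p,z \right)} = -4 + z^{2}$
$f{\left(H,R \right)} = -4 + R^{2} + 30 H R$ ($f{\left(H,R \right)} = 30 H R + \left(-4 + R^{2}\right) = -4 + R^{2} + 30 H R$)
$w{\left(Q \right)} = 66 + 11 Q$ ($w{\left(Q \right)} = 11 \left(Q + 6\right) = 11 \left(6 + Q\right) = 66 + 11 Q$)
$f{\left(-421,126 \right)} - w{\left(261 \right)} = \left(-4 + 126^{2} + 30 \left(-421\right) 126\right) - \left(66 + 11 \cdot 261\right) = \left(-4 + 15876 - 1591380\right) - \left(66 + 2871\right) = -1575508 - 2937 = -1578445$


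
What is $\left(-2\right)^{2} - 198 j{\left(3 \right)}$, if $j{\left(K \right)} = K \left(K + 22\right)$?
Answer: $-14846$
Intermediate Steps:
$j{\left(K \right)} = K \left(22 + K\right)$
$\left(-2\right)^{2} - 198 j{\left(3 \right)} = \left(-2\right)^{2} - 198 \cdot 3 \left(22 + 3\right) = 4 - 198 \cdot 3 \cdot 25 = 4 - 14850 = -14846$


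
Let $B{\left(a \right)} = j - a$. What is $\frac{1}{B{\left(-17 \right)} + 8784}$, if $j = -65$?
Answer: $\frac{1}{8736} \approx 0.00011447$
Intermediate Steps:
$B{\left(a \right)} = -65 - a$
$\frac{1}{B{\left(-17 \right)} + 8784} = \frac{1}{\left(-65 - -17\right) + 8784} = \frac{1}{\left(-65 + 17\right) + 8784} = \frac{1}{-48 + 8784} = \frac{1}{8736}$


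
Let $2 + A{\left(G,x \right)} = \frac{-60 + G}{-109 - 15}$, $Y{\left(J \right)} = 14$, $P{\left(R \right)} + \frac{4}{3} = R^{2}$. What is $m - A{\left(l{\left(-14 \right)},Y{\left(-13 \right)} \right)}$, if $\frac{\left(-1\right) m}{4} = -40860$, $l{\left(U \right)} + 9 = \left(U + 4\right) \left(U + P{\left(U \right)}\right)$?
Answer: $\frac{60794797}{372} \approx 1.6343 \cdot 10^{5}$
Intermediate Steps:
$P{\left(R \right)} = - \frac{4}{3} + R^{2}$
$l{\left(U \right)} = -9 + \left(4 + U\right) \left(- \frac{4}{3} + U + U^{2}\right)$ ($l{\left(U \right)} = -9 + \left(U + 4\right) \left(U + \left(- \frac{4}{3} + U^{2}\right)\right) = -9 + \left(4 + U\right) \left(- \frac{4}{3} + U + U^{2}\right)$)
$A{\left(G,x \right)} = - \frac{47}{31} - \frac{G}{124}$ ($A{\left(G,x \right)} = -2 + \frac{-60 + G}{-109 - 15} = -2 + \frac{-60 + G}{-124} = -2 + \left(-60 + G\right) \left(- \frac{1}{124}\right) = -2 - \left(- \frac{15}{31} + \frac{G}{124}\right) = - \frac{47}{31} - \frac{G}{124}$)
$m = 163440$ ($m = \left(-4\right) \left(-40860\right) = 163440$)
$m - A{\left(l{\left(-14 \right)},Y{\left(-13 \right)} \right)} = 163440 - \left(- \frac{47}{31} - \frac{- \frac{43}{3} + \left(-14\right)^{3} + 5 \left(-14\right)^{2} + \frac{8}{3} \left(-14\right)}{124}\right) = 163440 - \left(- \frac{47}{31} - \frac{- \frac{43}{3} - 2744 + 5 \cdot 196 - \frac{112}{3}}{124}\right) = 163440 - \left(- \frac{47}{31} - \frac{- \frac{43}{3} - 2744 + 980 - \frac{112}{3}}{124}\right) = 163440 - \left(- \frac{47}{31} - - \frac{5447}{372}\right) = 163440 - \left(- \frac{47}{31} + \frac{5447}{372}\right) = 163440 - \frac{4883}{372} = \frac{60794797}{372}$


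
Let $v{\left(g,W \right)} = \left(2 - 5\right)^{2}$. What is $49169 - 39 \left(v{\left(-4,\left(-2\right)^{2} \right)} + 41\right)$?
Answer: $47219$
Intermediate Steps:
$v{\left(g,W \right)} = 9$ ($v{\left(g,W \right)} = \left(-3\right)^{2} = 9$)
$49169 - 39 \left(v{\left(-4,\left(-2\right)^{2} \right)} + 41\right) = 49169 - 39 \left(9 + 41\right) = 49169 - 1950 = 47219$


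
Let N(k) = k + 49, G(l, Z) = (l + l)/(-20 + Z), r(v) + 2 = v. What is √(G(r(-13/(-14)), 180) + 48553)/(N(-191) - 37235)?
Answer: -√152262166/2093112 ≈ -0.0058953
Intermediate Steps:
r(v) = -2 + v
G(l, Z) = 2*l/(-20 + Z) (G(l, Z) = (2*l)/(-20 + Z) = 2*l/(-20 + Z))
N(k) = 49 + k
√(G(r(-13/(-14)), 180) + 48553)/(N(-191) - 37235) = √(2*(-2 - 13/(-14))/(-20 + 180) + 48553)/((49 - 191) - 37235) = √(2*(-2 - 13*(-1/14))/160 + 48553)/(-142 - 37235) = √(2*(-2 + 13/14)*(1/160) + 48553)/(-37377) = √(2*(-15/14)*(1/160) + 48553)*(-1/37377) = √(-3/224 + 48553)*(-1/37377) = √(10875869/224)*(-1/37377) = (√152262166/56)*(-1/37377) = -√152262166/2093112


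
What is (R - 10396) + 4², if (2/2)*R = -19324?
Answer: -29704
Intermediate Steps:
R = -19324
(R - 10396) + 4² = (-19324 - 10396) + 4² = -29720 + 16 = -29704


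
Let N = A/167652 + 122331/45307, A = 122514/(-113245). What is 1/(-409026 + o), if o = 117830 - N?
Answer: -143364568129530/41747575871100456737 ≈ -3.4341e-6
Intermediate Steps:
A = -122514/113245 (A = 122514*(-1/113245) = -122514/113245 ≈ -1.0818)
N = 387090053838857/143364568129530 (N = -122514/113245/167652 + 122331/45307 = -122514/113245*1/167652 + 122331*(1/45307) = -20419/3164291790 + 122331/45307 = 387090053838857/143364568129530 ≈ 2.7000)
o = 16892259972648681043/143364568129530 (o = 117830 - 1*387090053838857/143364568129530 = 117830 - 387090053838857/143364568129530 = 16892259972648681043/143364568129530 ≈ 1.1783e+5)
1/(-409026 + o) = 1/(-409026 + 16892259972648681043/143364568129530) = 1/(-41747575871100456737/143364568129530) = -143364568129530/41747575871100456737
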